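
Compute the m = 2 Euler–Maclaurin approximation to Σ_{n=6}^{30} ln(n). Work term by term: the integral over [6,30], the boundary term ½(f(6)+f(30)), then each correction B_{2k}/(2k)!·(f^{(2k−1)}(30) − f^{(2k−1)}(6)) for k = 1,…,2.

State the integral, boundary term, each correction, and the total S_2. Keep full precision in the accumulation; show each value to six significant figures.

∫_6^30 ln(x) dx evaluates to 67.2854.
½[f(6) + f(30)] = ½[1.79176 + 3.40120] = 2.59648.
So far: 69.8818.
Correction k=1: B_{2}/2! · (f^{(1)}(30) − f^{(1)}(6)) = 1/12 · (0.0333333 − 0.166667) = -0.0111111.
Running total after k=1: 69.8707.
Correction k=2: B_{4}/4! · (f^{(3)}(30) − f^{(3)}(6)) = −1/720 · (7.40741e-05 − 0.00925926) = 1.27572e-05.

S_2 ≈ 69.8707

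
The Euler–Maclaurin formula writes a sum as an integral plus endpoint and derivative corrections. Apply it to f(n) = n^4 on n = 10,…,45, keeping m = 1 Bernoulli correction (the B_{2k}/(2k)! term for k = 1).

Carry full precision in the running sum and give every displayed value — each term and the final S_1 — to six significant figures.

S_1 ≈ 3.89710e+07

The integral term ∫_10^45 x^4 dx = 3.68856e+07.
Boundary: ½(f(10) + f(45)) = ½(10000.0 + 4.10062e+06) = 2.05531e+06.
Integral + boundary = 3.89409e+07.
k=1: B_{2}/(2)! × [f^{(1)}(45) − f^{(1)}(10)] = 1/12 × (364500 − 4000.00) = 30041.7.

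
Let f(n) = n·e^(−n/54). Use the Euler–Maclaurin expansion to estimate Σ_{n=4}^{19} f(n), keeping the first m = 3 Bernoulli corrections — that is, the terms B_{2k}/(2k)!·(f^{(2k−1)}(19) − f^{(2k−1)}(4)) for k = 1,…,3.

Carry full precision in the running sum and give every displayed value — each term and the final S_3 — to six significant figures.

∫_4^19 x·e^(−x/54) dx evaluates to 135.643.
Endpoint term: (f(4) + f(19))/2 = (3.71441 + 13.3643)/2 = 8.53936.
Running total after boundary: 144.183.
Order-1 term: 1/12 · (0.455897 − 0.859818) = -0.0336600.
Running total after k=1: 144.149.
Order-2 term: −1/720 · (0.000638774 − 0.000931764) = 4.06930e-07.
Running total after k=2: 144.149.
Order-3 term: 1/30240 · (3.84501e-07 − 5.37951e-07) = -5.07441e-12.

S_3 ≈ 144.149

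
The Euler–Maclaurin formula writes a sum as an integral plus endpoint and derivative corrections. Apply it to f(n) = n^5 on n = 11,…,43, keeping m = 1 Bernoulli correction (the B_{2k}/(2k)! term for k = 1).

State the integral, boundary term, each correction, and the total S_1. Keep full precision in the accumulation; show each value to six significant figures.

Integral: ∫_11^43 x^5 dx = 1.05327e+09.
Endpoint term: (f(11) + f(43))/2 = (161051 + 1.47008e+08)/2 = 7.35847e+07.
Running total after boundary: 1.12685e+09.
Correction k=1: B_{2}/2! · (f^{(1)}(43) − f^{(1)}(11)) = 1/12 · (1.70940e+07 − 73205.0) = 1.41840e+06.

S_1 ≈ 1.12827e+09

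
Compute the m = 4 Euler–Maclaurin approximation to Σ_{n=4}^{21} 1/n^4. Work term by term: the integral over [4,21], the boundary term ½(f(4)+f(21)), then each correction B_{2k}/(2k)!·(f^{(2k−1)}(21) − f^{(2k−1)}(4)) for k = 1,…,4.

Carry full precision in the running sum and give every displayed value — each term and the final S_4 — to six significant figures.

Integral: ∫_4^21 1/x^4 dx = 0.00517234.
Endpoint term: (f(4) + f(21))/2 = (0.00390625 + 5.14189e-06)/2 = 0.00195570.
Integral + boundary = 0.00712804.
k=1: B_{2}/(2)! × [f^{(1)}(21) − f^{(1)}(4)] = 1/12 × (-9.79408e-07 − (-0.00390625)) = 0.000325439.
Running total after k=1: 0.00745348.
k=2: B_{4}/(4)! × [f^{(3)}(21) − f^{(3)}(4)] = −1/720 × (-6.66264e-08 − (-0.00732422)) = -1.01724e-05.
Running total after k=2: 0.00744330.
k=3: B_{6}/(6)! × [f^{(5)}(21) − f^{(5)}(4)] = 1/30240 × (-8.46049e-09 − (-0.0256348)) = 8.47710e-07.
Running total after k=3: 0.00744415.
k=4: B_{8}/(8)! × [f^{(7)}(21) − f^{(7)}(4)] = −1/1209600 × (-1.72663e-09 − (-0.144196)) = -1.19209e-07.

S_4 ≈ 0.00744403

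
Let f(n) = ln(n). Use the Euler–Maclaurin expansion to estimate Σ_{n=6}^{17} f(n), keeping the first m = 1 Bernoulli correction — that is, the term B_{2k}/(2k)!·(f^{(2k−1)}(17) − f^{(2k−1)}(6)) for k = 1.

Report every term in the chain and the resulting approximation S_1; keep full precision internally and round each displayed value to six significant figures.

∫_6^17 ln(x) dx evaluates to 26.4141.
Boundary: ½(f(6) + f(17)) = ½(1.79176 + 2.83321) = 2.31249.
Integral + boundary = 28.7266.
Correction k=1: B_{2}/2! · (f^{(1)}(17) − f^{(1)}(6)) = 1/12 · (0.0588235 − 0.166667) = -0.00898693.

S_1 ≈ 28.7176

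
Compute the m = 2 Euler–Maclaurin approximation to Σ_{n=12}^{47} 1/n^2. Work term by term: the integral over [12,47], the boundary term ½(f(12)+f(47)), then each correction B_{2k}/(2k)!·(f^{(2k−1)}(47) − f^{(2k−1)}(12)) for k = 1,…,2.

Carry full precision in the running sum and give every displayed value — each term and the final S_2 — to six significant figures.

S_2 ≈ 0.0658500

∫_12^47 1/x^2 dx evaluates to 0.0620567.
Endpoint term: (f(12) + f(47))/2 = (0.00694444 + 0.000452694)/2 = 0.00369857.
Integral + boundary = 0.0657553.
k=1: B_{2}/(2)! × [f^{(1)}(47) − f^{(1)}(12)] = 1/12 × (-1.92636e-05 − (-0.00115741)) = 9.48453e-05.
Running total after k=1: 0.0658502.
k=2: B_{4}/(4)! × [f^{(3)}(47) − f^{(3)}(12)] = −1/720 × (-1.04646e-07 − (-9.64506e-05)) = -1.33814e-07.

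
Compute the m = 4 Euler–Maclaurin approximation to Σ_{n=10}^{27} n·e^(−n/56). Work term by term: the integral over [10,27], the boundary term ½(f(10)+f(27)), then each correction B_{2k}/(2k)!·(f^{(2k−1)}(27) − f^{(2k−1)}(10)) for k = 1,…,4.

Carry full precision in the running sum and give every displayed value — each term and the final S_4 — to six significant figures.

S_4 ≈ 234.111

Integral: ∫_10^27 x·e^(−x/56) dx = 221.623.
Endpoint term: (f(10) + f(27))/2 = (8.36464 + 16.6714)/2 = 12.5180.
Integral + boundary = 234.141.
Correction k=1: B_{2}/2! · (f^{(1)}(27) − f^{(1)}(10)) = 1/12 · (0.319755 − 0.687096) = -0.0306117.
Partial sum through k=1: 234.111.
Correction k=2: B_{4}/4! · (f^{(3)}(27) − f^{(3)}(10)) = −1/720 · (0.000495750 − 0.000752559) = 3.56678e-07.
Partial sum through k=2: 234.111.
Correction k=3: B_{6}/6! · (f^{(5)}(27) − f^{(5)}(10)) = 1/30240 · (2.83654e-07 − 4.10082e-07) = -4.18084e-12.
Partial sum through k=3: 234.111.
Correction k=4: B_{8}/8! · (f^{(7)}(27) − f^{(7)}(10)) = −1/1209600 · (1.30492e-10 − 1.85010e-10) = 4.50707e-17.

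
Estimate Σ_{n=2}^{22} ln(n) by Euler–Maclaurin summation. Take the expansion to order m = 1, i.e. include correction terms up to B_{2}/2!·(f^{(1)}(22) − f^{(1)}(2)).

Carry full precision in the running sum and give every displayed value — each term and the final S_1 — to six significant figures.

S_1 ≈ 48.4709

∫_2^22 ln(x) dx evaluates to 46.6166.
½[f(2) + f(22)] = ½[0.693147 + 3.09104] = 1.89209.
Running total after boundary: 48.5087.
Order-1 term: 1/12 · (0.0454545 − 0.500000) = -0.0378788.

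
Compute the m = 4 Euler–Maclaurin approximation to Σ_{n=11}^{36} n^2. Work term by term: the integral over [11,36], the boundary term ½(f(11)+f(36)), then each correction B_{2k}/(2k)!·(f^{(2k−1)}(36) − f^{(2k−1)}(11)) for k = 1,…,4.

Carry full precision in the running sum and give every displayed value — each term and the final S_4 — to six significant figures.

S_4 ≈ 15821.0

Integral: ∫_11^36 x^2 dx = 15108.3.
Endpoint term: (f(11) + f(36))/2 = (121.000 + 1296.00)/2 = 708.500.
So far: 15816.8.
Correction k=1: B_{2}/2! · (f^{(1)}(36) − f^{(1)}(11)) = 1/12 · (72.0000 − 22.0000) = 4.16667.
After k=1: 15821.0.
Correction k=2: B_{4}/4! · (f^{(3)}(36) − f^{(3)}(11)) = −1/720 · (0.00000 − 0.00000) = 0.00000.
After k=2: 15821.0.
Correction k=3: B_{6}/6! · (f^{(5)}(36) − f^{(5)}(11)) = 1/30240 · (0.00000 − 0.00000) = 0.00000.
After k=3: 15821.0.
Correction k=4: B_{8}/8! · (f^{(7)}(36) − f^{(7)}(11)) = −1/1209600 · (0.00000 − 0.00000) = 0.00000.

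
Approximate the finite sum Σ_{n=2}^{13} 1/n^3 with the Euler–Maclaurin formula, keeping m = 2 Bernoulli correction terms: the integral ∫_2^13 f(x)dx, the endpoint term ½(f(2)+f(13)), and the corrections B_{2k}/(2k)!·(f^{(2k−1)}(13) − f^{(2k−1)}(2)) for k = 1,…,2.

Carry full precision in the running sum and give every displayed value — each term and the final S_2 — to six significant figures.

Integral: ∫_2^13 1/x^3 dx = 0.122041.
Endpoint term: (f(2) + f(13))/2 = (0.125000 + 0.000455166)/2 = 0.0627276.
Running total after boundary: 0.184769.
Correction k=1: B_{2}/2! · (f^{(1)}(13) − f^{(1)}(2)) = 1/12 · (-0.000105038 − (-0.187500)) = 0.0156162.
Running total after k=1: 0.200385.
Correction k=2: B_{4}/4! · (f^{(3)}(13) − f^{(3)}(2)) = −1/720 · (-1.24306e-05 − (-0.937500)) = -0.00130207.

S_2 ≈ 0.199083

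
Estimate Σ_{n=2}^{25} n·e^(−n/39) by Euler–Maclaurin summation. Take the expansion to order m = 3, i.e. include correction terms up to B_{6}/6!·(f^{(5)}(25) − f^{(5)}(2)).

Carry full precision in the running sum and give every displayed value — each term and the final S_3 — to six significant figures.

S_3 ≈ 211.769

The integral term ∫_2^25 x·e^(−x/39) dx = 204.294.
Endpoint term: (f(2) + f(25))/2 = (1.90002 + 13.1688)/2 = 7.53441.
So far: 211.829.
Correction k=1: B_{2}/2! · (f^{(1)}(25) − f^{(1)}(2)) = 1/12 · (0.189090 − 0.901292) = -0.0593501.
Running total after k=1: 211.769.
Correction k=2: B_{4}/4! · (f^{(3)}(25) − f^{(3)}(2)) = −1/720 · (0.000816959 − 0.00184176) = 1.42333e-06.
Running total after k=2: 211.769.
Correction k=3: B_{6}/6! · (f^{(5)}(25) − f^{(5)}(2)) = 1/30240 · (9.92503e-07 − 2.03218e-06) = -3.43809e-11.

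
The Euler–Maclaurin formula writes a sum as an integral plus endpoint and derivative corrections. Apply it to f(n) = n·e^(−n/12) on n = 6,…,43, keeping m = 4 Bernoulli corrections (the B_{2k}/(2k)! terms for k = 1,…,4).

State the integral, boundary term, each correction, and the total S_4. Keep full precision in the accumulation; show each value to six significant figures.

∫_6^43 x·e^(−x/12) dx evaluates to 112.674.
Boundary: ½(f(6) + f(43)) = ½(3.63918 + 1.19467) = 2.41693.
Running total after boundary: 115.091.
Correction k=1: B_{2}/2! · (f^{(1)}(43) − f^{(1)}(6)) = 1/12 · (-0.0717726 − 0.303265) = -0.0312532.
Partial sum through k=1: 115.060.
Correction k=2: B_{4}/4! · (f^{(3)}(43) − f^{(3)}(6)) = −1/720 · (-0.000112547 − 0.0105300) = 1.47814e-05.
Partial sum through k=2: 115.060.
Correction k=3: B_{6}/6! · (f^{(5)}(43) − f^{(5)}(6)) = 1/30240 · (1.89811e-06 − 0.000131626) = -4.28993e-09.
Partial sum through k=3: 115.060.
Correction k=4: B_{8}/8! · (f^{(7)}(43) − f^{(7)}(6)) = −1/1209600 · (3.17902e-08 − 1.32032e-06) = 1.06525e-12.

S_4 ≈ 115.060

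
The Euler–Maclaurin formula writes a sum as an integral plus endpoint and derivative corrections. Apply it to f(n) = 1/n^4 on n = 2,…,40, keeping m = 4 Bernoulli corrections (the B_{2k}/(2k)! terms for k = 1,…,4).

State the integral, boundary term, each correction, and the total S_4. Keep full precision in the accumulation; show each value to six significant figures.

S_4 ≈ 0.0822161

Integral: ∫_2^40 1/x^4 dx = 0.0416615.
½[f(2) + f(40)] = ½[0.0625000 + 3.90625e-07] = 0.0312502.
Integral + boundary = 0.0729117.
k=1: B_{2}/(2)! × [f^{(1)}(40) − f^{(1)}(2)] = 1/12 × (-3.90625e-08 − (-0.125000)) = 0.0104167.
Partial sum through k=1: 0.0833283.
k=2: B_{4}/(4)! × [f^{(3)}(40) − f^{(3)}(2)] = −1/720 × (-7.32422e-10 − (-0.937500)) = -0.00130208.
Partial sum through k=2: 0.0820262.
k=3: B_{6}/(6)! × [f^{(5)}(40) − f^{(5)}(2)] = 1/30240 × (-2.56348e-11 − (-13.1250)) = 0.000434028.
Partial sum through k=3: 0.0824603.
k=4: B_{8}/(8)! × [f^{(7)}(40) − f^{(7)}(2)] = −1/1209600 × (-1.44196e-12 − (-295.312)) = -0.000244141.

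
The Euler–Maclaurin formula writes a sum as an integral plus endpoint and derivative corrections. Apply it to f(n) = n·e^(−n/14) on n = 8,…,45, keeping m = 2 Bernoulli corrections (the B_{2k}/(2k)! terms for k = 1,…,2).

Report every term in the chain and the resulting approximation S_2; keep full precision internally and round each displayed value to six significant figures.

Integral: ∫_8^45 x·e^(−x/14) dx = 140.741.
½[f(8) + f(45)] = ½[4.51774 + 1.80828] = 3.16301.
Integral + boundary = 143.904.
k=1: B_{2}/(2)! × [f^{(1)}(45) − f^{(1)}(8)] = 1/12 × (-0.0889789 − 0.242022) = -0.0275834.
Running total after k=1: 143.877.
k=2: B_{4}/(4)! × [f^{(3)}(45) − f^{(3)}(8)] = −1/720 × (-4.39330e-05 − 0.00699724) = 9.77940e-06.

S_2 ≈ 143.877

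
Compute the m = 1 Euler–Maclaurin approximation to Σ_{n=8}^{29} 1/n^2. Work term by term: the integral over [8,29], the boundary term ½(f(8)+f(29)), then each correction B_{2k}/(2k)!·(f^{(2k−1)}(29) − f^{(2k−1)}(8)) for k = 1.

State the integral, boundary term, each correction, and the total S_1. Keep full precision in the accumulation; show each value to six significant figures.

Integral: ∫_8^29 1/x^2 dx = 0.0905172.
Endpoint term: (f(8) + f(29))/2 = (0.0156250 + 0.00118906)/2 = 0.00840703.
Integral + boundary = 0.0989243.
Correction k=1: B_{2}/2! · (f^{(1)}(29) − f^{(1)}(8)) = 1/12 · (-8.20042e-05 − (-0.00390625)) = 0.000318687.

S_1 ≈ 0.0992430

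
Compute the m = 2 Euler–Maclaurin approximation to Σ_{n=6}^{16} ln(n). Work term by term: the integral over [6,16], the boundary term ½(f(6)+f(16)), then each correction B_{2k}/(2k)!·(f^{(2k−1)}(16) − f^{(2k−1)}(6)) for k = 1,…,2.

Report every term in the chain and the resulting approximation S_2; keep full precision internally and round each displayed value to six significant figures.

S_2 ≈ 25.8844

∫_6^16 ln(x) dx evaluates to 23.6109.
½[f(6) + f(16)] = ½[1.79176 + 2.77259] = 2.28217.
Integral + boundary = 25.8930.
Order-1 term: 1/12 · (0.0625000 − 0.166667) = -0.00868056.
Running total after k=1: 25.8844.
Order-2 term: −1/720 · (0.000488281 − 0.00925926) = 1.21819e-05.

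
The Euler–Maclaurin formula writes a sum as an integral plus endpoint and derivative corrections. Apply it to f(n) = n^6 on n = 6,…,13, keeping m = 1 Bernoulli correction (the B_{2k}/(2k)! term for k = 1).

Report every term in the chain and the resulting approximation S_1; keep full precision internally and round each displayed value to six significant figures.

S_1 ≈ 1.15426e+07

Integral: ∫_6^13 x^6 dx = 8.92408e+06.
½[f(6) + f(13)] = ½[46656.0 + 4.82681e+06] = 2.43673e+06.
So far: 1.13608e+07.
k=1: B_{2}/(2)! × [f^{(1)}(13) − f^{(1)}(6)] = 1/12 × (2.22776e+06 − 46656.0) = 181758.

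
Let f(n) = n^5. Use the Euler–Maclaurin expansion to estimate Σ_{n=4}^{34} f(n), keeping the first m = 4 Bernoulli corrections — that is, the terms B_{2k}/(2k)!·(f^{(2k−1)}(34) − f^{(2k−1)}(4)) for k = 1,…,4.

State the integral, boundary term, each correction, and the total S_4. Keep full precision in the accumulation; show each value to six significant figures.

S_4 ≈ 2.80742e+08

∫_4^34 x^5 dx evaluates to 2.57467e+08.
½[f(4) + f(34)] = ½[1024.00 + 4.54354e+07] = 2.27182e+07.
Integral + boundary = 2.80185e+08.
k=1: B_{2}/(2)! × [f^{(1)}(34) − f^{(1)}(4)] = 1/12 × (6.68168e+06 − 1280.00) = 556700.
Partial sum through k=1: 2.80742e+08.
k=2: B_{4}/(4)! × [f^{(3)}(34) − f^{(3)}(4)] = −1/720 × (69360.0 − 960.000) = -95.0000.
Partial sum through k=2: 2.80742e+08.
k=3: B_{6}/(6)! × [f^{(5)}(34) − f^{(5)}(4)] = 1/30240 × (120.000 − 120.000) = 0.00000.
Partial sum through k=3: 2.80742e+08.
k=4: B_{8}/(8)! × [f^{(7)}(34) − f^{(7)}(4)] = −1/1209600 × (0.00000 − 0.00000) = 0.00000.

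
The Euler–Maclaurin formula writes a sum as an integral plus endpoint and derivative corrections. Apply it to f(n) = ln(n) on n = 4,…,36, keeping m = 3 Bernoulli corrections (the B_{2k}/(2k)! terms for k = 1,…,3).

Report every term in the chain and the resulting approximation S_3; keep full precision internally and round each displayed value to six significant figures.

S_3 ≈ 93.9279

Integral: ∫_4^36 ln(x) dx = 91.4615.
Endpoint term: (f(4) + f(36))/2 = (1.38629 + 3.58352)/2 = 2.48491.
Running total after boundary: 93.9464.
k=1: B_{2}/(2)! × [f^{(1)}(36) − f^{(1)}(4)] = 1/12 × (0.0277778 − 0.250000) = -0.0185185.
Partial sum through k=1: 93.9279.
k=2: B_{4}/(4)! × [f^{(3)}(36) − f^{(3)}(4)] = −1/720 × (4.28669e-05 − 0.0312500) = 4.33432e-05.
Partial sum through k=2: 93.9279.
k=3: B_{6}/(6)! × [f^{(5)}(36) − f^{(5)}(4)] = 1/30240 × (3.96916e-07 − 0.0234375) = -7.75036e-07.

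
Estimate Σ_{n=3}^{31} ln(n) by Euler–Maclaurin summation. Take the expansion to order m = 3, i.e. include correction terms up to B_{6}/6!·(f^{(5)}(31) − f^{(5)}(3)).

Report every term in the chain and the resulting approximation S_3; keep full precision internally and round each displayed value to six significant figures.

S_3 ≈ 77.3991

∫_3^31 ln(x) dx evaluates to 75.1578.
Endpoint term: (f(3) + f(31))/2 = (1.09861 + 3.43399)/2 = 2.26630.
Running total after boundary: 77.4241.
Order-1 term: 1/12 · (0.0322581 − 0.333333) = -0.0250896.
Partial sum through k=1: 77.3990.
Order-2 term: −1/720 · (6.71344e-05 − 0.0740741) = 0.000102787.
Partial sum through k=2: 77.3991.
Order-3 term: 1/30240 · (8.38306e-07 − 0.0987654) = -3.26602e-06.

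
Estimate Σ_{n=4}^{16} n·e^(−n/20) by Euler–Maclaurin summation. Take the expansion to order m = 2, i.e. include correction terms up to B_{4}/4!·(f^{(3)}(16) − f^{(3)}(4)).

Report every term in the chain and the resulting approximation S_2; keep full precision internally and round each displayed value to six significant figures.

∫_4^16 x·e^(−x/20) dx evaluates to 69.4739.
Endpoint term: (f(4) + f(16))/2 = (3.27492 + 7.18926)/2 = 5.23209.
Running total after boundary: 74.7060.
Correction k=1: B_{2}/2! · (f^{(1)}(16) − f^{(1)}(4)) = 1/12 · (0.0898658 − 0.654985) = -0.0470932.
Partial sum through k=1: 74.6589.
Correction k=2: B_{4}/4! · (f^{(3)}(16) − f^{(3)}(4)) = −1/720 · (0.00247131 − 0.00573112) = 4.52751e-06.

S_2 ≈ 74.6589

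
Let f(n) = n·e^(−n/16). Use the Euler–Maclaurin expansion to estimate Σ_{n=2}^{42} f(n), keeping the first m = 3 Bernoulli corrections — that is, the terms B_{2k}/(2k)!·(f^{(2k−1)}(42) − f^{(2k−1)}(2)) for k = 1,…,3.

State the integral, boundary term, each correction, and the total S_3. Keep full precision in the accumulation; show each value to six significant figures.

∫_2^42 x·e^(−x/16) dx evaluates to 186.935.
Endpoint term: (f(2) + f(42))/2 = (1.76499 + 3.04247)/2 = 2.40373.
So far: 189.339.
k=1: B_{2}/(2)! × [f^{(1)}(42) − f^{(1)}(2)] = 1/12 × (-0.117715 − 0.772185) = -0.0741583.
After k=1: 189.265.
k=2: B_{4}/(4)! × [f^{(3)}(42) − f^{(3)}(2)] = −1/720 × (0.000106113 − 0.00991085) = 1.36177e-05.
After k=2: 189.265.
k=3: B_{6}/(6)! × [f^{(5)}(42) − f^{(5)}(2)] = 1/30240 × (2.62519e-06 − 6.56459e-05) = -2.08402e-09.

S_3 ≈ 189.265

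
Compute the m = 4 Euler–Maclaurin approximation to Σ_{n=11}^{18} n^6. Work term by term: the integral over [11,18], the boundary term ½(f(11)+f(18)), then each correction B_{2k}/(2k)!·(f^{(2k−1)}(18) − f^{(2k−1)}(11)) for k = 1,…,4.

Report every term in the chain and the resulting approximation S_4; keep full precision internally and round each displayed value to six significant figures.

S_4 ≈ 1.03432e+08

Integral: ∫_11^18 x^6 dx = 8.46761e+07.
½[f(11) + f(18)] = ½[1.77156e+06 + 3.40122e+07] = 1.78919e+07.
Integral + boundary = 1.02568e+08.
k=1: B_{2}/(2)! × [f^{(1)}(18) − f^{(1)}(11)] = 1/12 × (1.13374e+07 − 966306) = 864258.
After k=1: 1.03432e+08.
k=2: B_{4}/(4)! × [f^{(3)}(18) − f^{(3)}(11)] = −1/720 × (699840 − 159720) = -750.167.
After k=2: 1.03432e+08.
k=3: B_{6}/(6)! × [f^{(5)}(18) − f^{(5)}(11)] = 1/30240 × (12960.0 − 7920.00) = 0.166667.
After k=3: 1.03432e+08.
k=4: B_{8}/(8)! × [f^{(7)}(18) − f^{(7)}(11)] = −1/1209600 × (0.00000 − 0.00000) = 0.00000.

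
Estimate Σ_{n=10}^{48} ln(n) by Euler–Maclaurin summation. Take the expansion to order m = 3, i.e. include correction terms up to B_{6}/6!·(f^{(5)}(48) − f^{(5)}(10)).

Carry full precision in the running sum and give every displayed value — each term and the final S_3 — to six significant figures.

S_3 ≈ 127.872

∫_10^48 ln(x) dx evaluates to 124.792.
½[f(10) + f(48)] = ½[2.30259 + 3.87120] = 3.08689.
So far: 127.879.
k=1: B_{2}/(2)! × [f^{(1)}(48) − f^{(1)}(10)] = 1/12 × (0.0208333 − 0.100000) = -0.00659722.
After k=1: 127.872.
k=2: B_{4}/(4)! × [f^{(3)}(48) − f^{(3)}(10)] = −1/720 × (1.80845e-05 − 0.00200000) = 2.75266e-06.
After k=2: 127.872.
k=3: B_{6}/(6)! × [f^{(5)}(48) − f^{(5)}(10)] = 1/30240 × (9.41901e-08 − 0.000240000) = -7.93339e-09.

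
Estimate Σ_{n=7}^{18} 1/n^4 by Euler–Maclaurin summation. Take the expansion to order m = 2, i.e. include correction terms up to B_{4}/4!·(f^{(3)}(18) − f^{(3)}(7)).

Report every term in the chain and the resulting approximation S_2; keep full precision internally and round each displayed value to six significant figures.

S_2 ≈ 0.00114713

The integral term ∫_7^18 1/x^4 dx = 0.000914661.
Boundary: ½(f(7) + f(18)) = ½(0.000416493 + 9.52599e-06) = 0.000213010.
Running total after boundary: 0.00112767.
Order-1 term: 1/12 · (-2.11689e-06 − (-0.000237996)) = 1.96566e-05.
After k=1: 0.00114733.
Order-2 term: −1/720 · (-1.96008e-07 − (-0.000145712)) = -2.02105e-07.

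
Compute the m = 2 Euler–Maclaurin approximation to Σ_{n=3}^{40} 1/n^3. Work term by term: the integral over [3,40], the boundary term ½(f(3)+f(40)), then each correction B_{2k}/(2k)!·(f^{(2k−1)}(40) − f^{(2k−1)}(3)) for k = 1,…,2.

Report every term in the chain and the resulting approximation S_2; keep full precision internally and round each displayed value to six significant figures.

Integral: ∫_3^40 1/x^3 dx = 0.0552431.
Boundary: ½(f(3) + f(40)) = ½(0.0370370 + 1.56250e-05) = 0.0185263.
Running total after boundary: 0.0737694.
Correction k=1: B_{2}/2! · (f^{(1)}(40) − f^{(1)}(3)) = 1/12 · (-1.17187e-06 − (-0.0370370)) = 0.00308632.
Running total after k=1: 0.0768557.
Correction k=2: B_{4}/4! · (f^{(3)}(40) − f^{(3)}(3)) = −1/720 · (-1.46484e-08 − (-0.0823045)) = -0.000114312.

S_2 ≈ 0.0767414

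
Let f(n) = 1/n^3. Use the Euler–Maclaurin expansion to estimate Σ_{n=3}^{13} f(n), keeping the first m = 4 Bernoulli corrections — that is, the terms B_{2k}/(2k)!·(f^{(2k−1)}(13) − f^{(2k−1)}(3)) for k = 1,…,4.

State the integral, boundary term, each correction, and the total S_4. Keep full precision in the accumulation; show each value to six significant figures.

Integral: ∫_3^13 1/x^3 dx = 0.0525970.
Boundary: ½(f(3) + f(13)) = ½(0.0370370 + 0.000455166) = 0.0187461.
So far: 0.0713431.
Correction k=1: B_{2}/2! · (f^{(1)}(13) − f^{(1)}(3)) = 1/12 · (-0.000105038 − (-0.0370370)) = 0.00307767.
After k=1: 0.0744207.
Correction k=2: B_{4}/4! · (f^{(3)}(13) − f^{(3)}(3)) = −1/720 · (-1.24306e-05 − (-0.0823045)) = -0.000114295.
After k=2: 0.0743064.
Correction k=3: B_{6}/6! · (f^{(5)}(13) − f^{(5)}(3)) = 1/30240 · (-3.08925e-06 − (-0.384088)) = 1.27012e-05.
After k=3: 0.0743192.
Correction k=4: B_{8}/8! · (f^{(7)}(13) − f^{(7)}(3)) = −1/1209600 · (-1.31613e-06 − (-3.07270)) = -2.54026e-06.

S_4 ≈ 0.0743166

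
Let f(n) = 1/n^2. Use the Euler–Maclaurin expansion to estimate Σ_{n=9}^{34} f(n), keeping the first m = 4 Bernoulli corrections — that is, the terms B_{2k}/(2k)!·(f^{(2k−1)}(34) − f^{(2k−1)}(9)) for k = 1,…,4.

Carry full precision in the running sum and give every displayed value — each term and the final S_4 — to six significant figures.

S_4 ≈ 0.0885285

The integral term ∫_9^34 1/x^2 dx = 0.0816993.
½[f(9) + f(34)] = ½[0.0123457 + 0.000865052] = 0.00660537.
So far: 0.0883047.
Order-1 term: 1/12 · (-5.08854e-05 − (-0.00274348)) = 0.000224383.
Running total after k=1: 0.0885291.
Order-2 term: −1/720 · (-5.28222e-07 − (-0.000406442)) = -5.63769e-07.
Running total after k=2: 0.0885285.
Order-3 term: 1/30240 · (-1.37082e-08 − (-0.000150534)) = 4.97753e-09.
Running total after k=3: 0.0885285.
Order-4 term: −1/1209600 · (-6.64065e-10 − (-0.000104073)) = -8.60386e-11.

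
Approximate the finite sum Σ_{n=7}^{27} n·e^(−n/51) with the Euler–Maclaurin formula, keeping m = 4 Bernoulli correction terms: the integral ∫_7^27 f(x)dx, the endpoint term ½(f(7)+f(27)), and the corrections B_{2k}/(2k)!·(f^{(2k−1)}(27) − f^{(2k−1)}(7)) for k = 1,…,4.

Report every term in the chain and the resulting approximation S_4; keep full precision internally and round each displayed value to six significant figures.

S_4 ≈ 246.745

The integral term ∫_7^27 x·e^(−x/51) dx = 235.782.
Endpoint term: (f(7) + f(27))/2 = (6.10224 + 15.9017)/2 = 11.0020.
So far: 246.784.
Correction k=1: B_{2}/2! · (f^{(1)}(27) − f^{(1)}(7)) = 1/12 · (0.277154 − 0.752096) = -0.0395786.
Running total after k=1: 246.745.
Correction k=2: B_{4}/4! · (f^{(3)}(27) − f^{(3)}(7)) = −1/720 · (0.000559422 − 0.000959474) = 5.55628e-07.
Running total after k=2: 246.745.
Correction k=3: B_{6}/6! · (f^{(5)}(27) − f^{(5)}(7)) = 1/30240 · (3.89192e-07 − 6.26602e-07) = -7.85087e-12.
Running total after k=3: 246.745.
Correction k=4: B_{8}/8! · (f^{(7)}(27) − f^{(7)}(7)) = −1/1209600 · (2.16572e-10 − 3.39991e-10) = 1.02033e-16.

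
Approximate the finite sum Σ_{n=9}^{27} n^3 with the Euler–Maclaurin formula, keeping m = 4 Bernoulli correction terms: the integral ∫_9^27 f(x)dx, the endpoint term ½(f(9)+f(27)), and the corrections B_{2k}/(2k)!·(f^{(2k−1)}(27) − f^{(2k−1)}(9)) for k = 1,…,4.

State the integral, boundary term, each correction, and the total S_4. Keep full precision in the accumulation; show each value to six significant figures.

∫_9^27 x^3 dx evaluates to 131220.
Endpoint term: (f(9) + f(27))/2 = (729.000 + 19683.0)/2 = 10206.0.
Running total after boundary: 141426.
Correction k=1: B_{2}/2! · (f^{(1)}(27) − f^{(1)}(9)) = 1/12 · (2187.00 − 243.000) = 162.000.
Running total after k=1: 141588.
Correction k=2: B_{4}/4! · (f^{(3)}(27) − f^{(3)}(9)) = −1/720 · (6.00000 − 6.00000) = 0.00000.
Running total after k=2: 141588.
Correction k=3: B_{6}/6! · (f^{(5)}(27) − f^{(5)}(9)) = 1/30240 · (0.00000 − 0.00000) = 0.00000.
Running total after k=3: 141588.
Correction k=4: B_{8}/8! · (f^{(7)}(27) − f^{(7)}(9)) = −1/1209600 · (0.00000 − 0.00000) = 0.00000.

S_4 ≈ 141588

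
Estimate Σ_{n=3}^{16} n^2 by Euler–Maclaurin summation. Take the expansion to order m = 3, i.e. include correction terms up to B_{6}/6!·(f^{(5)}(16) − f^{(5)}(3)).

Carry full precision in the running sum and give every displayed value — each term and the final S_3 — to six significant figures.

Integral: ∫_3^16 x^2 dx = 1356.33.
Endpoint term: (f(3) + f(16))/2 = (9.00000 + 256.000)/2 = 132.500.
Integral + boundary = 1488.83.
k=1: B_{2}/(2)! × [f^{(1)}(16) − f^{(1)}(3)] = 1/12 × (32.0000 − 6.00000) = 2.16667.
After k=1: 1491.00.
k=2: B_{4}/(4)! × [f^{(3)}(16) − f^{(3)}(3)] = −1/720 × (0.00000 − 0.00000) = 0.00000.
After k=2: 1491.00.
k=3: B_{6}/(6)! × [f^{(5)}(16) − f^{(5)}(3)] = 1/30240 × (0.00000 − 0.00000) = 0.00000.

S_3 ≈ 1491.00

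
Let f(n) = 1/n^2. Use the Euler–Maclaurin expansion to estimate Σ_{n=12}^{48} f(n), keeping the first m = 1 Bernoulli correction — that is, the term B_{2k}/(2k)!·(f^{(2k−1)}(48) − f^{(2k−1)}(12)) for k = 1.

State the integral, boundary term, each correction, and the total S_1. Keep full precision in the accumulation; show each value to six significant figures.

S_1 ≈ 0.0662842

The integral term ∫_12^48 1/x^2 dx = 0.0625000.
½[f(12) + f(48)] = ½[0.00694444 + 0.000434028] = 0.00368924.
Integral + boundary = 0.0661892.
k=1: B_{2}/(2)! × [f^{(1)}(48) − f^{(1)}(12)] = 1/12 × (-1.80845e-05 − (-0.00115741)) = 9.49436e-05.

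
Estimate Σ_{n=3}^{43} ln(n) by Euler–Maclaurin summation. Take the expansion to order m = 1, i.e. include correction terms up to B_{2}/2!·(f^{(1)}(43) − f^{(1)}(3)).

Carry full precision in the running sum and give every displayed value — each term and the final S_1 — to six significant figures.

S_1 ≈ 120.840

Integral: ∫_3^43 ln(x) dx = 118.436.
Endpoint term: (f(3) + f(43))/2 = (1.09861 + 3.76120)/2 = 2.42991.
So far: 120.866.
k=1: B_{2}/(2)! × [f^{(1)}(43) − f^{(1)}(3)] = 1/12 × (0.0232558 − 0.333333) = -0.0258398.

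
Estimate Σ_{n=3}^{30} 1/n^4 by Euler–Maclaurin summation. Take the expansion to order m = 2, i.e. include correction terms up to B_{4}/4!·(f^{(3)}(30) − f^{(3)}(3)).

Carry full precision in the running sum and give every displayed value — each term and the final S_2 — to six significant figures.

S_2 ≈ 0.0198023

The integral term ∫_3^30 1/x^4 dx = 0.0123333.
½[f(3) + f(30)] = ½[0.0123457 + 1.23457e-06] = 0.00617346.
Integral + boundary = 0.0185068.
k=1: B_{2}/(2)! × [f^{(1)}(30) − f^{(1)}(3)] = 1/12 × (-1.64609e-07 − (-0.0164609)) = 0.00137173.
Partial sum through k=1: 0.0198785.
k=2: B_{4}/(4)! × [f^{(3)}(30) − f^{(3)}(3)] = −1/720 × (-5.48697e-09 − (-0.0548697)) = -7.62079e-05.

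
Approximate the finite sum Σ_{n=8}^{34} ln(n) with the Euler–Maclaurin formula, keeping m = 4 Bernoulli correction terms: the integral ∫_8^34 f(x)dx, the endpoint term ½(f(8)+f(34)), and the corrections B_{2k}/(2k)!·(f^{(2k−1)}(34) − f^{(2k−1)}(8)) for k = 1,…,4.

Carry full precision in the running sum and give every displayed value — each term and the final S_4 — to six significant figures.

∫_8^34 ln(x) dx evaluates to 77.2607.
½[f(8) + f(34)] = ½[2.07944 + 3.52636] = 2.80290.
Running total after boundary: 80.0636.
Order-1 term: 1/12 · (0.0294118 − 0.125000) = -0.00796569.
Running total after k=1: 80.0557.
Order-2 term: −1/720 · (5.08854e-05 − 0.00390625) = 5.35467e-06.
Running total after k=2: 80.0557.
Order-3 term: 1/30240 · (5.28222e-07 − 0.000732422) = -2.42028e-08.
Running total after k=3: 80.0557.
Order-4 term: −1/1209600 · (1.37082e-08 − 0.000343323) = 2.83820e-10.

S_4 ≈ 80.0557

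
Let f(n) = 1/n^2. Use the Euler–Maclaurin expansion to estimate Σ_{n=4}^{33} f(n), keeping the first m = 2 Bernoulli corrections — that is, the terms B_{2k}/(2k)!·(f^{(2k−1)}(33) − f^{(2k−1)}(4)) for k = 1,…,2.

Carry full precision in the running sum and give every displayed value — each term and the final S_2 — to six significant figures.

S_2 ≈ 0.253973

The integral term ∫_4^33 1/x^2 dx = 0.219697.
Boundary: ½(f(4) + f(33)) = ½(0.0625000 + 0.000918274) = 0.0317091.
Running total after boundary: 0.251406.
k=1: B_{2}/(2)! × [f^{(1)}(33) − f^{(1)}(4)] = 1/12 × (-5.56529e-05 − (-0.0312500)) = 0.00259953.
Partial sum through k=1: 0.254006.
k=2: B_{4}/(4)! × [f^{(3)}(33) − f^{(3)}(4)] = −1/720 × (-6.13256e-07 − (-0.0234375)) = -3.25512e-05.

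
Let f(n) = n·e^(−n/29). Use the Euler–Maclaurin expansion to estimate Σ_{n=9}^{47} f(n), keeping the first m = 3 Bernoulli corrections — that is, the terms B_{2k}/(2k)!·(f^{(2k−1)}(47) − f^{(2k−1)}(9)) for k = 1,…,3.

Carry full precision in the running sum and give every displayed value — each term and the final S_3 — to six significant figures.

S_3 ≈ 380.006

The integral term ∫_9^47 x·e^(−x/29) dx = 372.112.
Endpoint term: (f(9) + f(47))/2 = (6.59875 + 9.29483)/2 = 7.94679.
Integral + boundary = 380.059.
k=1: B_{2}/(2)! × [f^{(1)}(47) − f^{(1)}(9)] = 1/12 × (-0.122749 − 0.505651) = -0.0523667.
Partial sum through k=1: 380.006.
k=2: B_{4}/(4)! × [f^{(3)}(47) − f^{(3)}(9)] = −1/720 × (0.000324347 − 0.00234487) = 2.80629e-06.
Partial sum through k=2: 380.006.
k=3: B_{6}/(6)! × [f^{(5)}(47) − f^{(5)}(9)] = 1/30240 × (9.44886e-07 − 4.86147e-06) = -1.29517e-10.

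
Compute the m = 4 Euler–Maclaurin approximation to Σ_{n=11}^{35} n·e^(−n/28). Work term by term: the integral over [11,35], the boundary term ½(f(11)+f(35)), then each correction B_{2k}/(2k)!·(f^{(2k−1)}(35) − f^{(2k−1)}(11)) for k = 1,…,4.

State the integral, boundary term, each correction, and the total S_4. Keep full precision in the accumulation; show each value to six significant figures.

The integral term ∫_11^35 x·e^(−x/28) dx = 231.842.
Endpoint term: (f(11) + f(35))/2 = (7.42638 + 10.0277)/2 = 8.72702.
Running total after boundary: 240.569.
k=1: B_{2}/(2)! × [f^{(1)}(35) − f^{(1)}(11)] = 1/12 × (-0.0716262 − 0.409897) = -0.0401270.
Running total after k=1: 240.529.
k=2: B_{4}/(4)! × [f^{(3)}(35) − f^{(3)}(11)] = −1/720 × (0.000639520 − 0.00224509) = 2.22995e-06.
Running total after k=2: 240.529.
k=3: B_{6}/(6)! × [f^{(5)}(35) − f^{(5)}(11)] = 1/30240 × (1.74796e-06 − 5.06039e-06) = -1.09538e-10.
Running total after k=3: 240.529.
k=4: B_{8}/(8)! × [f^{(7)}(35) − f^{(7)}(11)] = −1/1209600 × (3.41863e-09 − 9.25656e-09) = 4.82634e-15.

S_4 ≈ 240.529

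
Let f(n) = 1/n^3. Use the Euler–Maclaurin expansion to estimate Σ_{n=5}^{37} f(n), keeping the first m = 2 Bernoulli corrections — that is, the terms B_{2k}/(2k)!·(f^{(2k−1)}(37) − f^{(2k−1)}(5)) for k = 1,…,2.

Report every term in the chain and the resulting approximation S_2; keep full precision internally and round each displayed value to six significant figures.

Integral: ∫_5^37 1/x^3 dx = 0.0196348.
Boundary: ½(f(5) + f(37)) = ½(0.00800000 + 1.97422e-05) = 0.00400987.
So far: 0.0236446.
k=1: B_{2}/(2)! × [f^{(1)}(37) − f^{(1)}(5)] = 1/12 × (-1.60072e-06 − (-0.00480000)) = 0.000399867.
Running total after k=1: 0.0240445.
k=2: B_{4}/(4)! × [f^{(3)}(37) − f^{(3)}(5)] = −1/720 × (-2.33852e-08 − (-0.00384000)) = -5.33330e-06.

S_2 ≈ 0.0240392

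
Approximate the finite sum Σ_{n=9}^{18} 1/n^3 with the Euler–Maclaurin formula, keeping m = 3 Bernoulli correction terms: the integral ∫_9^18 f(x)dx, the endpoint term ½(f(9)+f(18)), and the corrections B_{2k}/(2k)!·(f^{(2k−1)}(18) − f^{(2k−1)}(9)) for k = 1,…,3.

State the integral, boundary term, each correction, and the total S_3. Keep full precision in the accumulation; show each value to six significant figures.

The integral term ∫_9^18 1/x^3 dx = 0.00462963.
Endpoint term: (f(9) + f(18))/2 = (0.00137174 + 0.000171468)/2 = 0.000771605.
Integral + boundary = 0.00540123.
Correction k=1: B_{2}/2! · (f^{(1)}(18) − f^{(1)}(9)) = 1/12 · (-2.85780e-05 − (-0.000457247)) = 3.57225e-05.
Running total after k=1: 0.00543696.
Correction k=2: B_{4}/4! · (f^{(3)}(18) − f^{(3)}(9)) = −1/720 · (-1.76407e-06 − (-0.000112901)) = -1.54356e-07.
Running total after k=2: 0.00543680.
Correction k=3: B_{6}/6! · (f^{(5)}(18) − f^{(5)}(9)) = 1/30240 · (-2.28676e-07 − (-5.85410e-05)) = 1.92832e-09.

S_3 ≈ 0.00543680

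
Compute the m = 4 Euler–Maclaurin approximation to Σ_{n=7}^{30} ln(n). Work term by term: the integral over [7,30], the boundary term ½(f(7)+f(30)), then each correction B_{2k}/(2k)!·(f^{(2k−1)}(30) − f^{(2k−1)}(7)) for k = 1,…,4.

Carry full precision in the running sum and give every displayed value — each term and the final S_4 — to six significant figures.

The integral term ∫_7^30 ln(x) dx = 65.4146.
Boundary: ½(f(7) + f(30)) = ½(1.94591 + 3.40120) = 2.67355.
Integral + boundary = 68.0881.
Correction k=1: B_{2}/2! · (f^{(1)}(30) − f^{(1)}(7)) = 1/12 · (0.0333333 − 0.142857) = -0.00912698.
After k=1: 68.0790.
Correction k=2: B_{4}/4! · (f^{(3)}(30) − f^{(3)}(7)) = −1/720 · (7.40741e-05 − 0.00583090) = 7.99560e-06.
After k=2: 68.0790.
Correction k=3: B_{6}/6! · (f^{(5)}(30) − f^{(5)}(7)) = 1/30240 · (9.87654e-07 − 0.00142798) = -4.71888e-08.
After k=3: 68.0790.
Correction k=4: B_{8}/8! · (f^{(7)}(30) − f^{(7)}(7)) = −1/1209600 · (3.29218e-08 − 0.000874271) = 7.22750e-10.

S_4 ≈ 68.0790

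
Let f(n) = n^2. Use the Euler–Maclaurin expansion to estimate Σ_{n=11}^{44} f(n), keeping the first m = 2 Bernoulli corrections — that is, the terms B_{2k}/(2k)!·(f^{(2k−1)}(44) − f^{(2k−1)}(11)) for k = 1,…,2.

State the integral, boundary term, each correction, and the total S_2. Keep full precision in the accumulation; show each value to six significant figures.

S_2 ≈ 28985.0

∫_11^44 x^2 dx evaluates to 27951.0.
Boundary: ½(f(11) + f(44)) = ½(121.000 + 1936.00) = 1028.50.
So far: 28979.5.
Correction k=1: B_{2}/2! · (f^{(1)}(44) − f^{(1)}(11)) = 1/12 · (88.0000 − 22.0000) = 5.50000.
Partial sum through k=1: 28985.0.
Correction k=2: B_{4}/4! · (f^{(3)}(44) − f^{(3)}(11)) = −1/720 · (0.00000 − 0.00000) = 0.00000.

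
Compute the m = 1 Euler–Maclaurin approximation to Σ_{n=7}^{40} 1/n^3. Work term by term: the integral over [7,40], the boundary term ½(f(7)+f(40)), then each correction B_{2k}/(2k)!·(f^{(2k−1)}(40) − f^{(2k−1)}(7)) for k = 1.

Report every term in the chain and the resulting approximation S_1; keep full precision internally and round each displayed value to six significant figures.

S_1 ≈ 0.0114611

The integral term ∫_7^40 1/x^3 dx = 0.00989158.
Endpoint term: (f(7) + f(40))/2 = (0.00291545 + 1.56250e-05)/2 = 0.00146554.
Integral + boundary = 0.0113571.
Correction k=1: B_{2}/2! · (f^{(1)}(40) − f^{(1)}(7)) = 1/12 · (-1.17187e-06 − (-0.00124948)) = 0.000104026.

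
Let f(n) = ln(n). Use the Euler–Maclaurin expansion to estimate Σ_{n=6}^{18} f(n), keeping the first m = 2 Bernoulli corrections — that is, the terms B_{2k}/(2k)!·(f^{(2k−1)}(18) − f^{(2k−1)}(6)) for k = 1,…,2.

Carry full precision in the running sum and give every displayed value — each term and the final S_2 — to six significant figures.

The integral term ∫_6^18 ln(x) dx = 29.2761.
Boundary: ½(f(6) + f(18)) = ½(1.79176 + 2.89037) = 2.34107.
Integral + boundary = 31.6172.
k=1: B_{2}/(2)! × [f^{(1)}(18) − f^{(1)}(6)] = 1/12 × (0.0555556 − 0.166667) = -0.00925926.
Running total after k=1: 31.6079.
k=2: B_{4}/(4)! × [f^{(3)}(18) − f^{(3)}(6)] = −1/720 × (0.000342936 − 0.00925926) = 1.23838e-05.

S_2 ≈ 31.6080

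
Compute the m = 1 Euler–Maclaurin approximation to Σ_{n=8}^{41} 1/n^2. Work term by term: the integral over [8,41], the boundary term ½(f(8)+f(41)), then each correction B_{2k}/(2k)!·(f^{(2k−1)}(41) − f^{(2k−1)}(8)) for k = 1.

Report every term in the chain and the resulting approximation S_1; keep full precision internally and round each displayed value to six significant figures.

Integral: ∫_8^41 1/x^2 dx = 0.100610.
½[f(8) + f(41)] = ½[0.0156250 + 0.000594884] = 0.00810994.
Running total after boundary: 0.108720.
Correction k=1: B_{2}/2! · (f^{(1)}(41) − f^{(1)}(8)) = 1/12 · (-2.90187e-05 − (-0.00390625)) = 0.000323103.

S_1 ≈ 0.109043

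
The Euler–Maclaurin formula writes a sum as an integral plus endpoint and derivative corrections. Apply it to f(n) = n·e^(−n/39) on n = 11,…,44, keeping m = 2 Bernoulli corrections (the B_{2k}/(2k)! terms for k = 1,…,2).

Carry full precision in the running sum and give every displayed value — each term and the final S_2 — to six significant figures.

S_2 ≈ 434.440

∫_11^44 x·e^(−x/39) dx evaluates to 423.221.
Endpoint term: (f(11) + f(44))/2 = (8.29659 + 14.2390)/2 = 11.2678.
Integral + boundary = 434.489.
Correction k=1: B_{2}/2! · (f^{(1)}(44) − f^{(1)}(11)) = 1/12 · (-0.0414889 − 0.541502) = -0.0485826.
Running total after k=1: 434.440.
Correction k=2: B_{4}/4! · (f^{(3)}(44) − f^{(3)}(11)) = −1/720 · (0.000398250 − 0.00134778) = 1.31879e-06.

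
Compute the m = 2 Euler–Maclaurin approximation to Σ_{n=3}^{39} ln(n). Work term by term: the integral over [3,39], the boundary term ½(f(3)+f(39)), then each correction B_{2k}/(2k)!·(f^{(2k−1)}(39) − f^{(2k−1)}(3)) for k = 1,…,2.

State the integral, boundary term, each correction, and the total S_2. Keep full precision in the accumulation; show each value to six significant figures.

∫_3^39 ln(x) dx evaluates to 103.583.
½[f(3) + f(39)] = ½[1.09861 + 3.66356] = 2.38109.
Running total after boundary: 105.964.
Correction k=1: B_{2}/2! · (f^{(1)}(39) − f^{(1)}(3)) = 1/12 · (0.0256410 − 0.333333) = -0.0256410.
Running total after k=1: 105.939.
Correction k=2: B_{4}/4! · (f^{(3)}(39) − f^{(3)}(3)) = −1/720 · (3.37160e-05 − 0.0740741) = 0.000102834.

S_2 ≈ 105.939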